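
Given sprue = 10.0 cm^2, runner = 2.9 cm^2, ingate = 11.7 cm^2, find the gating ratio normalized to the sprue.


Sprue:Runner:Ingate = 1 : 2.9/10.0 : 11.7/10.0 = 1:0.29:1.17

1:0.29:1.17


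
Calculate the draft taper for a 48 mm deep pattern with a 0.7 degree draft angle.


Formula: taper = depth * tan(draft_angle)
tan(0.7 deg) = 0.0122179
taper = 48 mm * 0.0122179 = 0.5865 mm

Final answer: 0.5865 mm


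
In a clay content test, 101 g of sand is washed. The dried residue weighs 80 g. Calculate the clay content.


Formula: Clay% = (W_total - W_washed) / W_total * 100
Clay mass = 101 - 80 = 21 g
Clay% = 21 / 101 * 100 = 20.7921%

Answer: 20.7921%


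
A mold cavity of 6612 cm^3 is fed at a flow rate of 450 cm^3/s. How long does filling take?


Formula: t_fill = V_mold / Q_flow
t = 6612 cm^3 / 450 cm^3/s = 14.6933 s


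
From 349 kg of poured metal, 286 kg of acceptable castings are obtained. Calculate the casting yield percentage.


Formula: Casting Yield = (W_good / W_total) * 100
Yield = (286 kg / 349 kg) * 100 = 81.9484%

81.9484%


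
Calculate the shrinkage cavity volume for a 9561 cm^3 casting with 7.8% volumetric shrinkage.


Formula: V_shrink = V_casting * shrinkage_pct / 100
V_shrink = 9561 cm^3 * 7.8 / 100 = 745.7580 cm^3

Final answer: 745.7580 cm^3


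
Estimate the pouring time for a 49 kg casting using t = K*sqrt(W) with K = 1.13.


Formula: t = K * sqrt(W)
sqrt(W) = sqrt(49) = 7.00000
t = 1.13 * 7.00000 = 7.9100 s

7.9100 s


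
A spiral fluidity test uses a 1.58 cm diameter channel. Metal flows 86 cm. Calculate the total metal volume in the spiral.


Formula: V = pi * (d/2)^2 * L  (cylinder volume)
Radius = 1.58/2 = 0.79 cm
V = pi * 0.79^2 * 86 = 168.6174 cm^3


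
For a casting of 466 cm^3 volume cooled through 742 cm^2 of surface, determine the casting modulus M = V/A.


Formula: Casting Modulus M = V / A
M = 466 cm^3 / 742 cm^2 = 0.6280 cm

Final answer: 0.6280 cm


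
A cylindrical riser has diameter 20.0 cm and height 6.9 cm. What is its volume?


Formula: V = pi * (D/2)^2 * H  (cylinder volume)
Radius = D/2 = 20.0/2 = 10.0 cm
V = pi * 10.0^2 * 6.9 = 2167.6989 cm^3


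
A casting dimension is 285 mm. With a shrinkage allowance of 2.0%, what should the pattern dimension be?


Formula: L_pattern = L_casting * (1 + shrinkage_rate/100)
Shrinkage factor = 1 + 2.0/100 = 1.02
L_pattern = 285 mm * 1.02 = 290.7000 mm

290.7000 mm


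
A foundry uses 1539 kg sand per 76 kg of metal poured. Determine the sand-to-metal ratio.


Formula: Sand-to-Metal Ratio = W_sand / W_metal
Ratio = 1539 kg / 76 kg = 20.2500

Answer: 20.2500


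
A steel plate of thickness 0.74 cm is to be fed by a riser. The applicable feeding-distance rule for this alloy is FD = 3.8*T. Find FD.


Formula: FD = 3.8 * T  (riser feeding-distance rule)
FD = 3.8 * 0.74 cm = 2.8120 cm

Answer: 2.8120 cm


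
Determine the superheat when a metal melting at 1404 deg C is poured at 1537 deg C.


Formula: Superheat = T_pour - T_melt
Superheat = 1537 - 1404 = 133 deg C

133 deg C


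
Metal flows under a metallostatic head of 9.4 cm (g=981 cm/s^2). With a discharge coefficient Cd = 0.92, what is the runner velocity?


Formula: v = Cd * sqrt(2 * g * h)  (Torricelli with discharge coefficient)
2*g*h = 2 * 981 * 9.4 = 18442.8 cm^2/s^2
sqrt(18442.8) = 135.80427 cm/s
v = 0.92 * 135.80427 = 124.9399 cm/s

Answer: 124.9399 cm/s


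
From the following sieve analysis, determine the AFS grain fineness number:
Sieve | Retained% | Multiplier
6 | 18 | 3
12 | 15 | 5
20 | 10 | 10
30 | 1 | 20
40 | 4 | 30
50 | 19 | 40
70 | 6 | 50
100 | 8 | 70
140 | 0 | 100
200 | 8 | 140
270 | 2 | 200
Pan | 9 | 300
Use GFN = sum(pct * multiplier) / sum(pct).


Formula: GFN = sum(pct * multiplier) / sum(pct)
sum(pct * multiplier) = 6209
sum(pct) = 100
GFN = 6209 / 100 = 62.09


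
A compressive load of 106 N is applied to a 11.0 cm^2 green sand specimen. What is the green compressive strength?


Formula: Compressive Strength = Force / Area
Strength = 106 N / 11.0 cm^2 = 9.6364 N/cm^2

Answer: 9.6364 N/cm^2


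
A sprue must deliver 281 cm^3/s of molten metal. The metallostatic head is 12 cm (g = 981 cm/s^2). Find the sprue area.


Formula: v = sqrt(2*g*h), A = Q/v
Velocity: v = sqrt(2 * 981 * 12) = sqrt(23544) = 153.4405 cm/s
Sprue area: A = Q / v = 281 / 153.4405 = 1.8313 cm^2

Answer: 1.8313 cm^2


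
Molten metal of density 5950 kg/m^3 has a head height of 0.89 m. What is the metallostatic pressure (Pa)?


Formula: P = rho * g * h
rho * g = 5950 * 9.81 = 58369.5 N/m^3
P = 58369.5 * 0.89 = 51948.8550 Pa

Answer: 51948.8550 Pa


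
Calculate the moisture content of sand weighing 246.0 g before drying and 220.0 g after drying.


Formula: MC = (W_wet - W_dry) / W_wet * 100
Water mass = 246.0 - 220.0 = 26.0 g
MC = 26.0 / 246.0 * 100 = 10.5691%

10.5691%


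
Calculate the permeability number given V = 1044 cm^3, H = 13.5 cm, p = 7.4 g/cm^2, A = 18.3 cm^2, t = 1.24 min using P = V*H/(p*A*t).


Formula: Permeability Number P = (V * H) / (p * A * t)
Numerator: V * H = 1044 * 13.5 = 14094.0
Denominator: p * A * t = 7.4 * 18.3 * 1.24 = 167.9208
P = 14094.0 / 167.9208 = 83.9324

Final answer: 83.9324


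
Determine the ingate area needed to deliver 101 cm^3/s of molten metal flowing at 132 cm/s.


Formula: A_ingate = Q / v  (continuity equation)
A = 101 cm^3/s / 132 cm/s = 0.7652 cm^2


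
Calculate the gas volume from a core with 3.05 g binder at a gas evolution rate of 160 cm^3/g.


Formula: V_gas = W_binder * gas_evolution_rate
V = 3.05 g * 160 cm^3/g = 488.0000 cm^3


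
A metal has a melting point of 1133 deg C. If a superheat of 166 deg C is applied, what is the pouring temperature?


Formula: T_pour = T_melt + Superheat
T_pour = 1133 + 166 = 1299 deg C

Answer: 1299 deg C


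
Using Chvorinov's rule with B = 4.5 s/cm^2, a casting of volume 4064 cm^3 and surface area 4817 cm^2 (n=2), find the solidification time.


Formula: t_s = B * (V/A)^n  (Chvorinov's rule, n=2)
Modulus M = V/A = 4064/4817 = 0.843679 cm
M^2 = 0.843679^2 = 0.711794 cm^2
t_s = 4.5 * 0.711794 = 3.2031 s

3.2031 s


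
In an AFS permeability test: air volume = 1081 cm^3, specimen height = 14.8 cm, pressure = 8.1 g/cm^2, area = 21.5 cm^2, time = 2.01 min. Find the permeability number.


Formula: Permeability Number P = (V * H) / (p * A * t)
Numerator: V * H = 1081 * 14.8 = 15998.8
Denominator: p * A * t = 8.1 * 21.5 * 2.01 = 350.0415
P = 15998.8 / 350.0415 = 45.7054

Final answer: 45.7054


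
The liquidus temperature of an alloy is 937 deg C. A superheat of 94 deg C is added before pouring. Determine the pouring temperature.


Formula: T_pour = T_melt + Superheat
T_pour = 937 + 94 = 1031 deg C

Answer: 1031 deg C


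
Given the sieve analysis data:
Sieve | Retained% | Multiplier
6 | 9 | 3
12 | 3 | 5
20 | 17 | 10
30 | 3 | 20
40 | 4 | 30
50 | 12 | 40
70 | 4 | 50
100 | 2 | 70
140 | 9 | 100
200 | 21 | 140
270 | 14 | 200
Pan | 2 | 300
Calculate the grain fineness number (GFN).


Formula: GFN = sum(pct * multiplier) / sum(pct)
sum(pct * multiplier) = 8452
sum(pct) = 100
GFN = 8452 / 100 = 84.52

Final answer: 84.52


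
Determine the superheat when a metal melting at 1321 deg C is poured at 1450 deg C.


Formula: Superheat = T_pour - T_melt
Superheat = 1450 - 1321 = 129 deg C

129 deg C


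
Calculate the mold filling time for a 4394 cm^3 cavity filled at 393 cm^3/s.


Formula: t_fill = V_mold / Q_flow
t = 4394 cm^3 / 393 cm^3/s = 11.1807 s

Final answer: 11.1807 s


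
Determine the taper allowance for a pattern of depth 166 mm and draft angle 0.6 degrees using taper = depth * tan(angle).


Formula: taper = depth * tan(draft_angle)
tan(0.6 deg) = 0.0104724
taper = 166 mm * 0.0104724 = 1.7384 mm


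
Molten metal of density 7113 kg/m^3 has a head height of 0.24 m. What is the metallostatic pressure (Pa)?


Formula: P = rho * g * h
rho * g = 7113 * 9.81 = 69778.53 N/m^3
P = 69778.53 * 0.24 = 16746.8472 Pa


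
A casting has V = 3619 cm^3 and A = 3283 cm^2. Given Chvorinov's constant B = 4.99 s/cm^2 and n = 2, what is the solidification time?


Formula: t_s = B * (V/A)^n  (Chvorinov's rule, n=2)
Modulus M = V/A = 3619/3283 = 1.102345 cm
M^2 = 1.102345^2 = 1.215164 cm^2
t_s = 4.99 * 1.215164 = 6.0637 s

6.0637 s


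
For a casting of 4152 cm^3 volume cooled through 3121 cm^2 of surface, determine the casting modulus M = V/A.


Formula: Casting Modulus M = V / A
M = 4152 cm^3 / 3121 cm^2 = 1.3303 cm

Answer: 1.3303 cm


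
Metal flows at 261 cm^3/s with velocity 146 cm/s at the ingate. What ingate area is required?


Formula: A_ingate = Q / v  (continuity equation)
A = 261 cm^3/s / 146 cm/s = 1.7877 cm^2


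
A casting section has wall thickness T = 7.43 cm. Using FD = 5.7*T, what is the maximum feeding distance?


Formula: FD = 5.7 * T  (riser feeding-distance rule)
FD = 5.7 * 7.43 cm = 42.3510 cm

42.3510 cm


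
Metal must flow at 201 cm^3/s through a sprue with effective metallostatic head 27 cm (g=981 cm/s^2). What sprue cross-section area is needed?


Formula: v = sqrt(2*g*h), A = Q/v
Velocity: v = sqrt(2 * 981 * 27) = sqrt(52974) = 230.1608 cm/s
Sprue area: A = Q / v = 201 / 230.1608 = 0.8733 cm^2

Final answer: 0.8733 cm^2


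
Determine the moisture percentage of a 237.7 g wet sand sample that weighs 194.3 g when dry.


Formula: MC = (W_wet - W_dry) / W_wet * 100
Water mass = 237.7 - 194.3 = 43.4 g
MC = 43.4 / 237.7 * 100 = 18.2583%

18.2583%


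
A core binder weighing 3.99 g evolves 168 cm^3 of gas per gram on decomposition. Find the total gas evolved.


Formula: V_gas = W_binder * gas_evolution_rate
V = 3.99 g * 168 cm^3/g = 670.3200 cm^3

Answer: 670.3200 cm^3


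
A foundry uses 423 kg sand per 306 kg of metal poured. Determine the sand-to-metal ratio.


Formula: Sand-to-Metal Ratio = W_sand / W_metal
Ratio = 423 kg / 306 kg = 1.3824

Final answer: 1.3824


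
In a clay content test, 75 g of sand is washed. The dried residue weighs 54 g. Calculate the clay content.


Formula: Clay% = (W_total - W_washed) / W_total * 100
Clay mass = 75 - 54 = 21 g
Clay% = 21 / 75 * 100 = 28.0000%

28.0000%


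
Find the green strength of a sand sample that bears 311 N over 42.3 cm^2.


Formula: Compressive Strength = Force / Area
Strength = 311 N / 42.3 cm^2 = 7.3522 N/cm^2


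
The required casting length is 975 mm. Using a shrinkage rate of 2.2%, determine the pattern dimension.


Formula: L_pattern = L_casting * (1 + shrinkage_rate/100)
Shrinkage factor = 1 + 2.2/100 = 1.022
L_pattern = 975 mm * 1.022 = 996.4500 mm


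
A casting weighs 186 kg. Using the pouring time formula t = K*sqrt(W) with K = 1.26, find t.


Formula: t = K * sqrt(W)
sqrt(W) = sqrt(186) = 13.63818
t = 1.26 * 13.63818 = 17.1841 s

Final answer: 17.1841 s


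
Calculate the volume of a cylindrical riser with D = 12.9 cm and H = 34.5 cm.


Formula: V = pi * (D/2)^2 * H  (cylinder volume)
Radius = D/2 = 12.9/2 = 6.45 cm
V = pi * 6.45^2 * 34.5 = 4509.0847 cm^3

Answer: 4509.0847 cm^3


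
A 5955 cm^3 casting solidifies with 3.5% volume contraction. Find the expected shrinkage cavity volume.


Formula: V_shrink = V_casting * shrinkage_pct / 100
V_shrink = 5955 cm^3 * 3.5 / 100 = 208.4250 cm^3

Final answer: 208.4250 cm^3


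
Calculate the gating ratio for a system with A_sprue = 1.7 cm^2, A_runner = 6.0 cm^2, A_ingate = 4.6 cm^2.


Sprue:Runner:Ingate = 1 : 6.0/1.7 : 4.6/1.7 = 1:3.53:2.71

Answer: 1:3.53:2.71


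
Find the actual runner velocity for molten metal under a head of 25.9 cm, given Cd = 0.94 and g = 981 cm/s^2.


Formula: v = Cd * sqrt(2 * g * h)  (Torricelli with discharge coefficient)
2*g*h = 2 * 981 * 25.9 = 50815.8 cm^2/s^2
sqrt(50815.8) = 225.42360 cm/s
v = 0.94 * 225.42360 = 211.8982 cm/s

Final answer: 211.8982 cm/s


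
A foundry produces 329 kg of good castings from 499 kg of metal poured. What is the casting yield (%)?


Formula: Casting Yield = (W_good / W_total) * 100
Yield = (329 kg / 499 kg) * 100 = 65.9319%


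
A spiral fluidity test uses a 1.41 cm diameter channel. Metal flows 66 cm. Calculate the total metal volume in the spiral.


Formula: V = pi * (d/2)^2 * L  (cylinder volume)
Radius = 1.41/2 = 0.705 cm
V = pi * 0.705^2 * 66 = 103.0557 cm^3


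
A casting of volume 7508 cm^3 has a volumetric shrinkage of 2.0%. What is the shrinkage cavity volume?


Formula: V_shrink = V_casting * shrinkage_pct / 100
V_shrink = 7508 cm^3 * 2.0 / 100 = 150.1600 cm^3

Final answer: 150.1600 cm^3


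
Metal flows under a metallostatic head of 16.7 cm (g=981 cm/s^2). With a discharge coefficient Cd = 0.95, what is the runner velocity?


Formula: v = Cd * sqrt(2 * g * h)  (Torricelli with discharge coefficient)
2*g*h = 2 * 981 * 16.7 = 32765.4 cm^2/s^2
sqrt(32765.4) = 181.01215 cm/s
v = 0.95 * 181.01215 = 171.9615 cm/s

171.9615 cm/s


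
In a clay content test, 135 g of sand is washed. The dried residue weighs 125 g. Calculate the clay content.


Formula: Clay% = (W_total - W_washed) / W_total * 100
Clay mass = 135 - 125 = 10 g
Clay% = 10 / 135 * 100 = 7.4074%

Final answer: 7.4074%


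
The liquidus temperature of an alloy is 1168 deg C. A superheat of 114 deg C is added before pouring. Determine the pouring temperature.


Formula: T_pour = T_melt + Superheat
T_pour = 1168 + 114 = 1282 deg C

Final answer: 1282 deg C


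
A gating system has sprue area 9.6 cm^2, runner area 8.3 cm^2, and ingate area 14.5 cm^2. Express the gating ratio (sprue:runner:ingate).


Sprue:Runner:Ingate = 1 : 8.3/9.6 : 14.5/9.6 = 1:0.86:1.51

Final answer: 1:0.86:1.51


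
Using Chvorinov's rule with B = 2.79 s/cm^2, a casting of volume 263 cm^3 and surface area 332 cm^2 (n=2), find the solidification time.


Formula: t_s = B * (V/A)^n  (Chvorinov's rule, n=2)
Modulus M = V/A = 263/332 = 0.792169 cm
M^2 = 0.792169^2 = 0.627532 cm^2
t_s = 2.79 * 0.627532 = 1.7508 s

Answer: 1.7508 s


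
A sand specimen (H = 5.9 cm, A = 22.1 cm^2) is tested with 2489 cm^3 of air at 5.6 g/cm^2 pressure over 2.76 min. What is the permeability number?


Formula: Permeability Number P = (V * H) / (p * A * t)
Numerator: V * H = 2489 * 5.9 = 14685.1
Denominator: p * A * t = 5.6 * 22.1 * 2.76 = 341.5776
P = 14685.1 / 341.5776 = 42.9920

42.9920


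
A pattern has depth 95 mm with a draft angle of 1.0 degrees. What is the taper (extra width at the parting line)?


Formula: taper = depth * tan(draft_angle)
tan(1.0 deg) = 0.0174551
taper = 95 mm * 0.0174551 = 1.6582 mm


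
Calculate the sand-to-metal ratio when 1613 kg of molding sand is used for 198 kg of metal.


Formula: Sand-to-Metal Ratio = W_sand / W_metal
Ratio = 1613 kg / 198 kg = 8.1465

Final answer: 8.1465


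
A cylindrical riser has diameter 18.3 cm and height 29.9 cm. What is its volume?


Formula: V = pi * (D/2)^2 * H  (cylinder volume)
Radius = D/2 = 18.3/2 = 9.15 cm
V = pi * 9.15^2 * 29.9 = 7864.3575 cm^3


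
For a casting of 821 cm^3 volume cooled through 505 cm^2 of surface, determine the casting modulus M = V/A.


Formula: Casting Modulus M = V / A
M = 821 cm^3 / 505 cm^2 = 1.6257 cm

Final answer: 1.6257 cm


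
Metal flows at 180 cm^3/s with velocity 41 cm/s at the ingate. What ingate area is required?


Formula: A_ingate = Q / v  (continuity equation)
A = 180 cm^3/s / 41 cm/s = 4.3902 cm^2

4.3902 cm^2


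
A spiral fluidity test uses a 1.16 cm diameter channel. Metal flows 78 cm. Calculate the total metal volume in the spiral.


Formula: V = pi * (d/2)^2 * L  (cylinder volume)
Radius = 1.16/2 = 0.58 cm
V = pi * 0.58^2 * 78 = 82.4329 cm^3

Final answer: 82.4329 cm^3


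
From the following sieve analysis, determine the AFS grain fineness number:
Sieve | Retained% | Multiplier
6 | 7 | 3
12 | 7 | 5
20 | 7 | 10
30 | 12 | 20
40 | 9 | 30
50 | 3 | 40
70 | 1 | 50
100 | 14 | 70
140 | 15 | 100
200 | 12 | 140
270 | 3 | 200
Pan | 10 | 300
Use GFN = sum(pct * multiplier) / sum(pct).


Formula: GFN = sum(pct * multiplier) / sum(pct)
sum(pct * multiplier) = 8566
sum(pct) = 100
GFN = 8566 / 100 = 85.66

Final answer: 85.66


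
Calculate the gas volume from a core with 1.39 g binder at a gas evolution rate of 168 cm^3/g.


Formula: V_gas = W_binder * gas_evolution_rate
V = 1.39 g * 168 cm^3/g = 233.5200 cm^3

Answer: 233.5200 cm^3


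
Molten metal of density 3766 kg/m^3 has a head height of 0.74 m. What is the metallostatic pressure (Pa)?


Formula: P = rho * g * h
rho * g = 3766 * 9.81 = 36944.46 N/m^3
P = 36944.46 * 0.74 = 27338.9004 Pa


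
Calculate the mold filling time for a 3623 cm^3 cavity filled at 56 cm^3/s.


Formula: t_fill = V_mold / Q_flow
t = 3623 cm^3 / 56 cm^3/s = 64.6964 s

Final answer: 64.6964 s


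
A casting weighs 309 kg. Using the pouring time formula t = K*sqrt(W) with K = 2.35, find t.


Formula: t = K * sqrt(W)
sqrt(W) = sqrt(309) = 17.57840
t = 2.35 * 17.57840 = 41.3092 s

Answer: 41.3092 s


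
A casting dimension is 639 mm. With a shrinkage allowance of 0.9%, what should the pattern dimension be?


Formula: L_pattern = L_casting * (1 + shrinkage_rate/100)
Shrinkage factor = 1 + 0.9/100 = 1.009
L_pattern = 639 mm * 1.009 = 644.7510 mm

644.7510 mm


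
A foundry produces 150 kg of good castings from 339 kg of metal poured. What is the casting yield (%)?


Formula: Casting Yield = (W_good / W_total) * 100
Yield = (150 kg / 339 kg) * 100 = 44.2478%

Final answer: 44.2478%


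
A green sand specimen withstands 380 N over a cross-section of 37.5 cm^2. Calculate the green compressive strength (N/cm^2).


Formula: Compressive Strength = Force / Area
Strength = 380 N / 37.5 cm^2 = 10.1333 N/cm^2

Answer: 10.1333 N/cm^2


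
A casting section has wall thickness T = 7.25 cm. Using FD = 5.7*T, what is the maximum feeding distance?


Formula: FD = 5.7 * T  (riser feeding-distance rule)
FD = 5.7 * 7.25 cm = 41.3250 cm

Final answer: 41.3250 cm


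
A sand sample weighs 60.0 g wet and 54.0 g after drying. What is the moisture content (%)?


Formula: MC = (W_wet - W_dry) / W_wet * 100
Water mass = 60.0 - 54.0 = 6.0 g
MC = 6.0 / 60.0 * 100 = 10.0000%


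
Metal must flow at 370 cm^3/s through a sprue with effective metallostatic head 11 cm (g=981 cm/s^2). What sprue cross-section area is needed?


Formula: v = sqrt(2*g*h), A = Q/v
Velocity: v = sqrt(2 * 981 * 11) = sqrt(21582) = 146.9081 cm/s
Sprue area: A = Q / v = 370 / 146.9081 = 2.5186 cm^2

2.5186 cm^2


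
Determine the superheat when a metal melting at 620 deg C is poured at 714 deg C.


Formula: Superheat = T_pour - T_melt
Superheat = 714 - 620 = 94 deg C


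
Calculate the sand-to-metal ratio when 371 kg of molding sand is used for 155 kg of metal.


Formula: Sand-to-Metal Ratio = W_sand / W_metal
Ratio = 371 kg / 155 kg = 2.3935

Final answer: 2.3935


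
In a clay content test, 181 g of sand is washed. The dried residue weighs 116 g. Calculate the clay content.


Formula: Clay% = (W_total - W_washed) / W_total * 100
Clay mass = 181 - 116 = 65 g
Clay% = 65 / 181 * 100 = 35.9116%

Final answer: 35.9116%


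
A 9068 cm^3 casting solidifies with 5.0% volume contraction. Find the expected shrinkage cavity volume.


Formula: V_shrink = V_casting * shrinkage_pct / 100
V_shrink = 9068 cm^3 * 5.0 / 100 = 453.4000 cm^3


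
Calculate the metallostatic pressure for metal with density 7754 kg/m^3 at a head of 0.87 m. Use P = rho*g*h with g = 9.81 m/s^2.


Formula: P = rho * g * h
rho * g = 7754 * 9.81 = 76066.74 N/m^3
P = 76066.74 * 0.87 = 66178.0638 Pa


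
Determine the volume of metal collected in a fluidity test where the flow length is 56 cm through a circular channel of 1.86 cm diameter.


Formula: V = pi * (d/2)^2 * L  (cylinder volume)
Radius = 1.86/2 = 0.93 cm
V = pi * 0.93^2 * 56 = 152.1612 cm^3

Answer: 152.1612 cm^3


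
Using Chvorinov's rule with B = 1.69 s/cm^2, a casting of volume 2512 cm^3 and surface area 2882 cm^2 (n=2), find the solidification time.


Formula: t_s = B * (V/A)^n  (Chvorinov's rule, n=2)
Modulus M = V/A = 2512/2882 = 0.871617 cm
M^2 = 0.871617^2 = 0.759716 cm^2
t_s = 1.69 * 0.759716 = 1.2839 s

Answer: 1.2839 s


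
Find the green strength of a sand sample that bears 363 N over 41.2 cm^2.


Formula: Compressive Strength = Force / Area
Strength = 363 N / 41.2 cm^2 = 8.8107 N/cm^2

8.8107 N/cm^2


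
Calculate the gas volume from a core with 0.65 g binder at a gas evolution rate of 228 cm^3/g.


Formula: V_gas = W_binder * gas_evolution_rate
V = 0.65 g * 228 cm^3/g = 148.2000 cm^3

Answer: 148.2000 cm^3


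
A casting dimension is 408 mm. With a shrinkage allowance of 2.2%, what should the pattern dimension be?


Formula: L_pattern = L_casting * (1 + shrinkage_rate/100)
Shrinkage factor = 1 + 2.2/100 = 1.022
L_pattern = 408 mm * 1.022 = 416.9760 mm

Answer: 416.9760 mm


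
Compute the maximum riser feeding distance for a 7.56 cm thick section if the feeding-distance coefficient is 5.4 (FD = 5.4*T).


Formula: FD = 5.4 * T  (riser feeding-distance rule)
FD = 5.4 * 7.56 cm = 40.8240 cm

Final answer: 40.8240 cm


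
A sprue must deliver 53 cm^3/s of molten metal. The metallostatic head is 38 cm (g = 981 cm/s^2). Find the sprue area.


Formula: v = sqrt(2*g*h), A = Q/v
Velocity: v = sqrt(2 * 981 * 38) = sqrt(74556) = 273.0494 cm/s
Sprue area: A = Q / v = 53 / 273.0494 = 0.1941 cm^2


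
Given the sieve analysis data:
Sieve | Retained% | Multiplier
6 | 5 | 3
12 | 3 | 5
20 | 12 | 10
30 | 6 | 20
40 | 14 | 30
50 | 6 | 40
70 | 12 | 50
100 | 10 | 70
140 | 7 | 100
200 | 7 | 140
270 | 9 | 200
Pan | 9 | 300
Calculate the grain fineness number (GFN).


Formula: GFN = sum(pct * multiplier) / sum(pct)
sum(pct * multiplier) = 8410
sum(pct) = 100
GFN = 8410 / 100 = 84.10

Final answer: 84.10


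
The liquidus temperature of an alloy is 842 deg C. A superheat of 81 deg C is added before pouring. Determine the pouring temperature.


Formula: T_pour = T_melt + Superheat
T_pour = 842 + 81 = 923 deg C

923 deg C


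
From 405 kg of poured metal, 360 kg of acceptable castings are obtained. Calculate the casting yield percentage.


Formula: Casting Yield = (W_good / W_total) * 100
Yield = (360 kg / 405 kg) * 100 = 88.8889%

88.8889%


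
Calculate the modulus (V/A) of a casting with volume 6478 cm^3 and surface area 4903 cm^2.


Formula: Casting Modulus M = V / A
M = 6478 cm^3 / 4903 cm^2 = 1.3212 cm


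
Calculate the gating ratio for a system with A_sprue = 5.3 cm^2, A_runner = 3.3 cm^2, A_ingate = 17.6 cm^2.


Sprue:Runner:Ingate = 1 : 3.3/5.3 : 17.6/5.3 = 1:0.62:3.32

1:0.62:3.32


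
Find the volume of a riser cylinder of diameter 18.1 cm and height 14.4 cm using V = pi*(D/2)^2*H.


Formula: V = pi * (D/2)^2 * H  (cylinder volume)
Radius = D/2 = 18.1/2 = 9.05 cm
V = pi * 9.05^2 * 14.4 = 3705.1818 cm^3

3705.1818 cm^3


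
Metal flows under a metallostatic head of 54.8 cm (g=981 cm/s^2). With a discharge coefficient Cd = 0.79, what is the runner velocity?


Formula: v = Cd * sqrt(2 * g * h)  (Torricelli with discharge coefficient)
2*g*h = 2 * 981 * 54.8 = 107517.6 cm^2/s^2
sqrt(107517.6) = 327.89876 cm/s
v = 0.79 * 327.89876 = 259.0400 cm/s


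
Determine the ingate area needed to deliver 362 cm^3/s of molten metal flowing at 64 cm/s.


Formula: A_ingate = Q / v  (continuity equation)
A = 362 cm^3/s / 64 cm/s = 5.6562 cm^2

Answer: 5.6562 cm^2


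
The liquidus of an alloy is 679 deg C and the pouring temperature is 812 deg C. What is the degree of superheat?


Formula: Superheat = T_pour - T_melt
Superheat = 812 - 679 = 133 deg C


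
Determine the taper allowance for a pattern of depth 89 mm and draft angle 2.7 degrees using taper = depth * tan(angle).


Formula: taper = depth * tan(draft_angle)
tan(2.7 deg) = 0.0471588
taper = 89 mm * 0.0471588 = 4.1971 mm

Final answer: 4.1971 mm


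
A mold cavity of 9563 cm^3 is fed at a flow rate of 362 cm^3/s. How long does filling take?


Formula: t_fill = V_mold / Q_flow
t = 9563 cm^3 / 362 cm^3/s = 26.4171 s

Final answer: 26.4171 s


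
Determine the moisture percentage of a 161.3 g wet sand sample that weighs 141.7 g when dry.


Formula: MC = (W_wet - W_dry) / W_wet * 100
Water mass = 161.3 - 141.7 = 19.6 g
MC = 19.6 / 161.3 * 100 = 12.1513%

Answer: 12.1513%


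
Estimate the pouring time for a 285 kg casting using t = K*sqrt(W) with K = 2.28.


Formula: t = K * sqrt(W)
sqrt(W) = sqrt(285) = 16.88194
t = 2.28 * 16.88194 = 38.4908 s

Answer: 38.4908 s


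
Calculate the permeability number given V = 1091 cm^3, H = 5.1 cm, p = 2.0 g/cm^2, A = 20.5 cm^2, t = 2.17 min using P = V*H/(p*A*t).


Formula: Permeability Number P = (V * H) / (p * A * t)
Numerator: V * H = 1091 * 5.1 = 5564.1
Denominator: p * A * t = 2.0 * 20.5 * 2.17 = 88.97
P = 5564.1 / 88.97 = 62.5391

Answer: 62.5391


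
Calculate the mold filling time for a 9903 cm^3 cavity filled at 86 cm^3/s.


Formula: t_fill = V_mold / Q_flow
t = 9903 cm^3 / 86 cm^3/s = 115.1512 s

Final answer: 115.1512 s


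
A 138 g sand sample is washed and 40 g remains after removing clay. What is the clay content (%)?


Formula: Clay% = (W_total - W_washed) / W_total * 100
Clay mass = 138 - 40 = 98 g
Clay% = 98 / 138 * 100 = 71.0145%

71.0145%


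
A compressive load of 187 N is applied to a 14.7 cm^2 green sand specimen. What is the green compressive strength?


Formula: Compressive Strength = Force / Area
Strength = 187 N / 14.7 cm^2 = 12.7211 N/cm^2


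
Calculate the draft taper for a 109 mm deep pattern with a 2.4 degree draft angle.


Formula: taper = depth * tan(draft_angle)
tan(2.4 deg) = 0.0419124
taper = 109 mm * 0.0419124 = 4.5685 mm

Answer: 4.5685 mm


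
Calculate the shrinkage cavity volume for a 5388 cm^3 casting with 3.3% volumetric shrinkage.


Formula: V_shrink = V_casting * shrinkage_pct / 100
V_shrink = 5388 cm^3 * 3.3 / 100 = 177.8040 cm^3

177.8040 cm^3


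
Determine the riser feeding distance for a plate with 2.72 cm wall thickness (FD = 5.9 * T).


Formula: FD = 5.9 * T  (riser feeding-distance rule)
FD = 5.9 * 2.72 cm = 16.0480 cm


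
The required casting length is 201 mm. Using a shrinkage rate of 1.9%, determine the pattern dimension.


Formula: L_pattern = L_casting * (1 + shrinkage_rate/100)
Shrinkage factor = 1 + 1.9/100 = 1.019
L_pattern = 201 mm * 1.019 = 204.8190 mm


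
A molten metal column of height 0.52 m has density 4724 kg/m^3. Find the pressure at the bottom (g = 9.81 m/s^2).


Formula: P = rho * g * h
rho * g = 4724 * 9.81 = 46342.44 N/m^3
P = 46342.44 * 0.52 = 24098.0688 Pa


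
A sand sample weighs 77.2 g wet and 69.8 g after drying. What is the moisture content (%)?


Formula: MC = (W_wet - W_dry) / W_wet * 100
Water mass = 77.2 - 69.8 = 7.4 g
MC = 7.4 / 77.2 * 100 = 9.5855%

Answer: 9.5855%


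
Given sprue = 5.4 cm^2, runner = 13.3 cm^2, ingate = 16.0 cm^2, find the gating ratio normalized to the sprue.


Sprue:Runner:Ingate = 1 : 13.3/5.4 : 16.0/5.4 = 1:2.46:2.96

1:2.46:2.96


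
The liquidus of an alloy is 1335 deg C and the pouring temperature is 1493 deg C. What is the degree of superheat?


Formula: Superheat = T_pour - T_melt
Superheat = 1493 - 1335 = 158 deg C

Final answer: 158 deg C


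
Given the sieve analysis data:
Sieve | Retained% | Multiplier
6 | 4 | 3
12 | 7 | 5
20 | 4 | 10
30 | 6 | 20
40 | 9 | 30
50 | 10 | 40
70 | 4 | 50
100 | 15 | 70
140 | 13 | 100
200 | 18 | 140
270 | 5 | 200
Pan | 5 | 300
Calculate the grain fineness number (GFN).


Formula: GFN = sum(pct * multiplier) / sum(pct)
sum(pct * multiplier) = 8447
sum(pct) = 100
GFN = 8447 / 100 = 84.47

Answer: 84.47


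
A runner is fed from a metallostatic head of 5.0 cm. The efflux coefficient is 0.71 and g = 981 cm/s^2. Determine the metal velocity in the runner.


Formula: v = Cd * sqrt(2 * g * h)  (Torricelli with discharge coefficient)
2*g*h = 2 * 981 * 5.0 = 9810.0 cm^2/s^2
sqrt(9810.0) = 99.04544 cm/s
v = 0.71 * 99.04544 = 70.3223 cm/s

Final answer: 70.3223 cm/s


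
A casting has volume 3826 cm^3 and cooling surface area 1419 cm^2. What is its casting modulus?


Formula: Casting Modulus M = V / A
M = 3826 cm^3 / 1419 cm^2 = 2.6963 cm

Answer: 2.6963 cm


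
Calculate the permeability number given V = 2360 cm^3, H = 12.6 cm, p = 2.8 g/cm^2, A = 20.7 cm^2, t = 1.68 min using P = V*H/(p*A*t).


Formula: Permeability Number P = (V * H) / (p * A * t)
Numerator: V * H = 2360 * 12.6 = 29736.0
Denominator: p * A * t = 2.8 * 20.7 * 1.68 = 97.3728
P = 29736.0 / 97.3728 = 305.3830


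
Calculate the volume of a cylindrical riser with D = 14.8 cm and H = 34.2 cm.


Formula: V = pi * (D/2)^2 * H  (cylinder volume)
Radius = D/2 = 14.8/2 = 7.4 cm
V = pi * 7.4^2 * 34.2 = 5883.5496 cm^3

Answer: 5883.5496 cm^3


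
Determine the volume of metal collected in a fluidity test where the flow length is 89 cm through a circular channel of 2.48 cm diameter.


Formula: V = pi * (d/2)^2 * L  (cylinder volume)
Radius = 2.48/2 = 1.24 cm
V = pi * 1.24^2 * 89 = 429.9156 cm^3

Answer: 429.9156 cm^3


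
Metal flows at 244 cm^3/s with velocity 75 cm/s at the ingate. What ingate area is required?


Formula: A_ingate = Q / v  (continuity equation)
A = 244 cm^3/s / 75 cm/s = 3.2533 cm^2

3.2533 cm^2


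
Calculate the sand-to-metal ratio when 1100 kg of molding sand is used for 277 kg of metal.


Formula: Sand-to-Metal Ratio = W_sand / W_metal
Ratio = 1100 kg / 277 kg = 3.9711


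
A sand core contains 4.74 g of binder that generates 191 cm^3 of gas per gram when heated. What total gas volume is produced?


Formula: V_gas = W_binder * gas_evolution_rate
V = 4.74 g * 191 cm^3/g = 905.3400 cm^3

Answer: 905.3400 cm^3


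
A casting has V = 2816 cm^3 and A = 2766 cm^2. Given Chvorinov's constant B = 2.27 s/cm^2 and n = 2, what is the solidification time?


Formula: t_s = B * (V/A)^n  (Chvorinov's rule, n=2)
Modulus M = V/A = 2816/2766 = 1.018077 cm
M^2 = 1.018077^2 = 1.036481 cm^2
t_s = 2.27 * 1.036481 = 2.3528 s

2.3528 s


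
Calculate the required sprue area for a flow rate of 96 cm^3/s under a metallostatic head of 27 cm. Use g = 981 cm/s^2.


Formula: v = sqrt(2*g*h), A = Q/v
Velocity: v = sqrt(2 * 981 * 27) = sqrt(52974) = 230.1608 cm/s
Sprue area: A = Q / v = 96 / 230.1608 = 0.4171 cm^2

Answer: 0.4171 cm^2


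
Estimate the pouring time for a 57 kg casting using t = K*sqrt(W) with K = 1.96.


Formula: t = K * sqrt(W)
sqrt(W) = sqrt(57) = 7.54983
t = 1.96 * 7.54983 = 14.7977 s


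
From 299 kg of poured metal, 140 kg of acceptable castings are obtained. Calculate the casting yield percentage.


Formula: Casting Yield = (W_good / W_total) * 100
Yield = (140 kg / 299 kg) * 100 = 46.8227%

Answer: 46.8227%


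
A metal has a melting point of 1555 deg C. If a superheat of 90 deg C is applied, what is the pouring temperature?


Formula: T_pour = T_melt + Superheat
T_pour = 1555 + 90 = 1645 deg C

1645 deg C


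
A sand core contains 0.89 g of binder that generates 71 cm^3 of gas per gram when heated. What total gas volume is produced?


Formula: V_gas = W_binder * gas_evolution_rate
V = 0.89 g * 71 cm^3/g = 63.1900 cm^3


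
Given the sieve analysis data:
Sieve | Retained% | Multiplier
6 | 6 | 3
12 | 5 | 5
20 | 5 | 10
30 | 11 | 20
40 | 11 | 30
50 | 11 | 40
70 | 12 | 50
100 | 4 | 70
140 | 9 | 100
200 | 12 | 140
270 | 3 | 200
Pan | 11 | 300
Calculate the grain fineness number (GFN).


Formula: GFN = sum(pct * multiplier) / sum(pct)
sum(pct * multiplier) = 8443
sum(pct) = 100
GFN = 8443 / 100 = 84.43

Final answer: 84.43


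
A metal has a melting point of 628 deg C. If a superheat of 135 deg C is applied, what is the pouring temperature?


Formula: T_pour = T_melt + Superheat
T_pour = 628 + 135 = 763 deg C

763 deg C


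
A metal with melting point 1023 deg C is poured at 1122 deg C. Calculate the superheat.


Formula: Superheat = T_pour - T_melt
Superheat = 1122 - 1023 = 99 deg C


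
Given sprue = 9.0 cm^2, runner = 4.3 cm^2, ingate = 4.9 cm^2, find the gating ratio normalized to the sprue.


Sprue:Runner:Ingate = 1 : 4.3/9.0 : 4.9/9.0 = 1:0.48:0.54


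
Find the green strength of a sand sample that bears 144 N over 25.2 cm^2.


Formula: Compressive Strength = Force / Area
Strength = 144 N / 25.2 cm^2 = 5.7143 N/cm^2

Final answer: 5.7143 N/cm^2


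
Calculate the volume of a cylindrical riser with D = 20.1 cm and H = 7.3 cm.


Formula: V = pi * (D/2)^2 * H  (cylinder volume)
Radius = D/2 = 20.1/2 = 10.05 cm
V = pi * 10.05^2 * 7.3 = 2316.3536 cm^3

Final answer: 2316.3536 cm^3


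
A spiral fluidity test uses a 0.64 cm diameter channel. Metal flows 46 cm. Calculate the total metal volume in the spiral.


Formula: V = pi * (d/2)^2 * L  (cylinder volume)
Radius = 0.64/2 = 0.32 cm
V = pi * 0.32^2 * 46 = 14.7982 cm^3

Answer: 14.7982 cm^3


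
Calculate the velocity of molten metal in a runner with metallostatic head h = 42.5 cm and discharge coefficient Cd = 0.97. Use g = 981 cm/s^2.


Formula: v = Cd * sqrt(2 * g * h)  (Torricelli with discharge coefficient)
2*g*h = 2 * 981 * 42.5 = 83385.0 cm^2/s^2
sqrt(83385.0) = 288.76461 cm/s
v = 0.97 * 288.76461 = 280.1017 cm/s


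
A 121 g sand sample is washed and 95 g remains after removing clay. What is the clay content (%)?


Formula: Clay% = (W_total - W_washed) / W_total * 100
Clay mass = 121 - 95 = 26 g
Clay% = 26 / 121 * 100 = 21.4876%

21.4876%


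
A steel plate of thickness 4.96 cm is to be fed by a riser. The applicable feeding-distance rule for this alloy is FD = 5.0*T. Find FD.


Formula: FD = 5.0 * T  (riser feeding-distance rule)
FD = 5.0 * 4.96 cm = 24.8000 cm


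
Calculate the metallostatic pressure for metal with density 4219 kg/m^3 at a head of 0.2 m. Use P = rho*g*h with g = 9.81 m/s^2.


Formula: P = rho * g * h
rho * g = 4219 * 9.81 = 41388.39 N/m^3
P = 41388.39 * 0.2 = 8277.6780 Pa

Final answer: 8277.6780 Pa


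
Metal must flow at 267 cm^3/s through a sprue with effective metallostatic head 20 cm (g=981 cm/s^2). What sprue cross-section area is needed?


Formula: v = sqrt(2*g*h), A = Q/v
Velocity: v = sqrt(2 * 981 * 20) = sqrt(39240) = 198.0909 cm/s
Sprue area: A = Q / v = 267 / 198.0909 = 1.3479 cm^2

1.3479 cm^2


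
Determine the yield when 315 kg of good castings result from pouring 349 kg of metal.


Formula: Casting Yield = (W_good / W_total) * 100
Yield = (315 kg / 349 kg) * 100 = 90.2579%


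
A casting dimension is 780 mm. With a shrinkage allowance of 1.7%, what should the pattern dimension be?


Formula: L_pattern = L_casting * (1 + shrinkage_rate/100)
Shrinkage factor = 1 + 1.7/100 = 1.017
L_pattern = 780 mm * 1.017 = 793.2600 mm

Final answer: 793.2600 mm


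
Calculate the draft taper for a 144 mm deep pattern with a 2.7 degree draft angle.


Formula: taper = depth * tan(draft_angle)
tan(2.7 deg) = 0.0471588
taper = 144 mm * 0.0471588 = 6.7909 mm

Answer: 6.7909 mm


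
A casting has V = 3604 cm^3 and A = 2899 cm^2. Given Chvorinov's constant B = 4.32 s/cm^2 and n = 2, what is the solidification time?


Formula: t_s = B * (V/A)^n  (Chvorinov's rule, n=2)
Modulus M = V/A = 3604/2899 = 1.243187 cm
M^2 = 1.243187^2 = 1.545514 cm^2
t_s = 4.32 * 1.545514 = 6.6766 s

Final answer: 6.6766 s


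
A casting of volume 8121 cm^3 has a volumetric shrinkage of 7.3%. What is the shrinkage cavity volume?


Formula: V_shrink = V_casting * shrinkage_pct / 100
V_shrink = 8121 cm^3 * 7.3 / 100 = 592.8330 cm^3


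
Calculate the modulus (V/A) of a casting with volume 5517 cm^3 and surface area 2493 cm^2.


Formula: Casting Modulus M = V / A
M = 5517 cm^3 / 2493 cm^2 = 2.2130 cm

Final answer: 2.2130 cm


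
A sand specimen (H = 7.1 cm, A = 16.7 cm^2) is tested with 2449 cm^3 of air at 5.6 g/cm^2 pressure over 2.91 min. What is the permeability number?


Formula: Permeability Number P = (V * H) / (p * A * t)
Numerator: V * H = 2449 * 7.1 = 17387.9
Denominator: p * A * t = 5.6 * 16.7 * 2.91 = 272.1432
P = 17387.9 / 272.1432 = 63.8925

Answer: 63.8925


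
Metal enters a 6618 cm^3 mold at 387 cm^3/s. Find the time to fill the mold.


Formula: t_fill = V_mold / Q_flow
t = 6618 cm^3 / 387 cm^3/s = 17.1008 s

Answer: 17.1008 s


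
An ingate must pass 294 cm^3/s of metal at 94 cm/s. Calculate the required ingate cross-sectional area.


Formula: A_ingate = Q / v  (continuity equation)
A = 294 cm^3/s / 94 cm/s = 3.1277 cm^2


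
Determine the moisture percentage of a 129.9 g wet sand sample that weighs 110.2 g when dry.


Formula: MC = (W_wet - W_dry) / W_wet * 100
Water mass = 129.9 - 110.2 = 19.7 g
MC = 19.7 / 129.9 * 100 = 15.1655%

Answer: 15.1655%


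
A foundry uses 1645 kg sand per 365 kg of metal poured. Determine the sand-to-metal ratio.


Formula: Sand-to-Metal Ratio = W_sand / W_metal
Ratio = 1645 kg / 365 kg = 4.5068

Answer: 4.5068


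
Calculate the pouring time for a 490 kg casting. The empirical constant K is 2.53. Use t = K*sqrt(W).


Formula: t = K * sqrt(W)
sqrt(W) = sqrt(490) = 22.13594
t = 2.53 * 22.13594 = 56.0039 s

Answer: 56.0039 s


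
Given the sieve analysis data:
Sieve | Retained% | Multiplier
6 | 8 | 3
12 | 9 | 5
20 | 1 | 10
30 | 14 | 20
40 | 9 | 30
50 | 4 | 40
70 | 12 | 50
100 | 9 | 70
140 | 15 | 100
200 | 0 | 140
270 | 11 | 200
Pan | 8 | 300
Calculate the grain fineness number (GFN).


Formula: GFN = sum(pct * multiplier) / sum(pct)
sum(pct * multiplier) = 8119
sum(pct) = 100
GFN = 8119 / 100 = 81.19

Final answer: 81.19


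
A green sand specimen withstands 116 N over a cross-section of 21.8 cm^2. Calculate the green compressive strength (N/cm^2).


Formula: Compressive Strength = Force / Area
Strength = 116 N / 21.8 cm^2 = 5.3211 N/cm^2

5.3211 N/cm^2


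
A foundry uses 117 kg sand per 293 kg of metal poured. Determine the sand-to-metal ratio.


Formula: Sand-to-Metal Ratio = W_sand / W_metal
Ratio = 117 kg / 293 kg = 0.3993


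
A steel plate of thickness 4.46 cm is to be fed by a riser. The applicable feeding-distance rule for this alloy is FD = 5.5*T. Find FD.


Formula: FD = 5.5 * T  (riser feeding-distance rule)
FD = 5.5 * 4.46 cm = 24.5300 cm


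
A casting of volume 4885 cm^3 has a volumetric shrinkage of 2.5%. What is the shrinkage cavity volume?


Formula: V_shrink = V_casting * shrinkage_pct / 100
V_shrink = 4885 cm^3 * 2.5 / 100 = 122.1250 cm^3

Final answer: 122.1250 cm^3


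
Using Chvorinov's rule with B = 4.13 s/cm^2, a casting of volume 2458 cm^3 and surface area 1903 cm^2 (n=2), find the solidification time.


Formula: t_s = B * (V/A)^n  (Chvorinov's rule, n=2)
Modulus M = V/A = 2458/1903 = 1.291645 cm
M^2 = 1.291645^2 = 1.668347 cm^2
t_s = 4.13 * 1.668347 = 6.8903 s

Answer: 6.8903 s


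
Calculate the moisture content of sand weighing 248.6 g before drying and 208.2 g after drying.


Formula: MC = (W_wet - W_dry) / W_wet * 100
Water mass = 248.6 - 208.2 = 40.4 g
MC = 40.4 / 248.6 * 100 = 16.2510%

16.2510%


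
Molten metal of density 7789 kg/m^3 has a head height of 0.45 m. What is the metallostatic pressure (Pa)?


Formula: P = rho * g * h
rho * g = 7789 * 9.81 = 76410.09 N/m^3
P = 76410.09 * 0.45 = 34384.5405 Pa

Answer: 34384.5405 Pa


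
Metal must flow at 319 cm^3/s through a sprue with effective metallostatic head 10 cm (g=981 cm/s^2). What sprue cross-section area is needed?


Formula: v = sqrt(2*g*h), A = Q/v
Velocity: v = sqrt(2 * 981 * 10) = sqrt(19620) = 140.0714 cm/s
Sprue area: A = Q / v = 319 / 140.0714 = 2.2774 cm^2

Answer: 2.2774 cm^2


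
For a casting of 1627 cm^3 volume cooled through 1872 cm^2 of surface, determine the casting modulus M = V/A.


Formula: Casting Modulus M = V / A
M = 1627 cm^3 / 1872 cm^2 = 0.8691 cm
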